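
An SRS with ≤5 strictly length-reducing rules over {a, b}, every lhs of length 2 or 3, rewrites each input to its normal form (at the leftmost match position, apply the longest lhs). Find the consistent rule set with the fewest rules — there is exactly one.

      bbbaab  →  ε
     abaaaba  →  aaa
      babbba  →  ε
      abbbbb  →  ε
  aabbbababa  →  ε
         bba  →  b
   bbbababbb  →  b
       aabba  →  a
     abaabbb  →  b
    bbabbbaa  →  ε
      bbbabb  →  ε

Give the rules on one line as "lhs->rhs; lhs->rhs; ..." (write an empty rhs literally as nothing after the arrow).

ab->; ba->; bb->; bba->b

  | bbbaab => baab => ab => ε
  | abaaaba => aaaba => aaa
  | babbba => bbba => ba => ε
  | abbbbb => bbbb => bb => ε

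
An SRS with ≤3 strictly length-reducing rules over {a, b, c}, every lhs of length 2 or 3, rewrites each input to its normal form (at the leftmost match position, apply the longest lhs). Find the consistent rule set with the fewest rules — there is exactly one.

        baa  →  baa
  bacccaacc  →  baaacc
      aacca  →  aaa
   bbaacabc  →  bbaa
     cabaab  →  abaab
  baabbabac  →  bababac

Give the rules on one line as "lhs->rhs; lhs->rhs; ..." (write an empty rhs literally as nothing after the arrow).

  | baa
  | bacccaacc => baccaacc => bacaacc => baaacc
  | aacca => aaca => aaa
  | bbaacabc => bbaaabc => bbaa

abb->b; abc->; ca->a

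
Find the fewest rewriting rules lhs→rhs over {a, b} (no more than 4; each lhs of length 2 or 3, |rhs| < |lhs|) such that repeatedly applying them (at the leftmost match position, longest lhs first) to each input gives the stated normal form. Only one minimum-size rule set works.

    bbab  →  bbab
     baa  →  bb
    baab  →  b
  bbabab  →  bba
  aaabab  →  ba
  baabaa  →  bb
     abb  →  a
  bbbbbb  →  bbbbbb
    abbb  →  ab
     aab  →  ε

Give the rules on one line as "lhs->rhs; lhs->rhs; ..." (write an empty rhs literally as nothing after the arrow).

aa->b; aab->; aba->ab; abb->a

  | bbab
  | baa => bb
  | baab => b
  | bbabab => bbabb => bba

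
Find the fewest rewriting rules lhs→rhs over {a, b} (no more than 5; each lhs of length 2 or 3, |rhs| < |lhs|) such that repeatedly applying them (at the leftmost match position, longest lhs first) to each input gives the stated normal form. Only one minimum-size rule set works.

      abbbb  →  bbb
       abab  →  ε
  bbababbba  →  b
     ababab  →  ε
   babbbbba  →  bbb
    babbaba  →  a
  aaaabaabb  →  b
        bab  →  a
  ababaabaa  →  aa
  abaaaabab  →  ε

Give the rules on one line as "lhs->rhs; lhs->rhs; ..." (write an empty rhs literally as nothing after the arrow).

  | abbbb => bbb
  | abab => ab => ε
  | bbababbba => baabbba => babbba => abba => ba => b
  | ababab => abab => ab => ε

aab->ab; ab->; ba->b; bab->a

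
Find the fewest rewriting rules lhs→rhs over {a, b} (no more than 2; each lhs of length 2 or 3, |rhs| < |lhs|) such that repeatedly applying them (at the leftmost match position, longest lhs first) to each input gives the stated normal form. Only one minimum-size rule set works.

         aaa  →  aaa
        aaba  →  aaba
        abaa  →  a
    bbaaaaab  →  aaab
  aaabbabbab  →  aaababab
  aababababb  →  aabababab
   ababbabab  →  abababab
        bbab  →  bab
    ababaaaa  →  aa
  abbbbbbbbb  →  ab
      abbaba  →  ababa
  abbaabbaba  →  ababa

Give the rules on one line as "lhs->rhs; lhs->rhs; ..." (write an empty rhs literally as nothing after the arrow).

  | aaa
  | aaba
  | abaa => a
  | bbaaaaab => baaaaab => aaab

baa->; bb->b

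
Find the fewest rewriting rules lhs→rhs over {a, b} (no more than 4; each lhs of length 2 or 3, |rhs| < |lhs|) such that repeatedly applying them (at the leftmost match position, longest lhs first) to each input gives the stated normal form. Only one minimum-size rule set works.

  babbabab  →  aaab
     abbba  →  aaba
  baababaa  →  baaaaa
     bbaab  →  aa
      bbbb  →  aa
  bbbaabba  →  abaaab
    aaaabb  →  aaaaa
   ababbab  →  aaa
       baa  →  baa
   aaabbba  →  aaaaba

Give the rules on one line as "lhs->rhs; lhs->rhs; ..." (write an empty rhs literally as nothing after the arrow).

  | babbabab => ababab => aaab
  | abbba => aaba
  | baababaa => baaaaa
  | bbaab => abab => aa

bab->a; bb->a; bba->ab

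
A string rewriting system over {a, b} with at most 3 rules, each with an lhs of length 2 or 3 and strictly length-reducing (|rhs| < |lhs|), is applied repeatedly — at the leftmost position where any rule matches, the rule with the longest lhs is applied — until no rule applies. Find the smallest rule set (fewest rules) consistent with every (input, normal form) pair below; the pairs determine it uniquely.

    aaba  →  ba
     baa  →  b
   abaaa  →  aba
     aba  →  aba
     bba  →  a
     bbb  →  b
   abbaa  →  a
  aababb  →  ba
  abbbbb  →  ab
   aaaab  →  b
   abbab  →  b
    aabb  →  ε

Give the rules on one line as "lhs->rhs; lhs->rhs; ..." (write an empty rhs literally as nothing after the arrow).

  | aaba => ba
  | baa => b
  | abaaa => aba
  | aba

aa->; bb->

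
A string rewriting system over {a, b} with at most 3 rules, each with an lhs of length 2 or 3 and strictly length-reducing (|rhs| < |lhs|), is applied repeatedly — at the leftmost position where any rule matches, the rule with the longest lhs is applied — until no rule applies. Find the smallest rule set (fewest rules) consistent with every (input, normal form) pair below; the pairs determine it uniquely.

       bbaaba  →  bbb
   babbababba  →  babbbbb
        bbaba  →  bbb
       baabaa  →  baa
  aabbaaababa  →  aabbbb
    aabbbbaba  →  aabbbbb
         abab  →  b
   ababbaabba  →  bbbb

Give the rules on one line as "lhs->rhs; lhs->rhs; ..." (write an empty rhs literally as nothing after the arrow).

  | bbaaba => bbaba => bbba => bbb
  | babbababba => babbbabba => babbbbba => babbbbb
  | bbaba => bbba => bbb
  | baabaa => baa

aba->; bba->bb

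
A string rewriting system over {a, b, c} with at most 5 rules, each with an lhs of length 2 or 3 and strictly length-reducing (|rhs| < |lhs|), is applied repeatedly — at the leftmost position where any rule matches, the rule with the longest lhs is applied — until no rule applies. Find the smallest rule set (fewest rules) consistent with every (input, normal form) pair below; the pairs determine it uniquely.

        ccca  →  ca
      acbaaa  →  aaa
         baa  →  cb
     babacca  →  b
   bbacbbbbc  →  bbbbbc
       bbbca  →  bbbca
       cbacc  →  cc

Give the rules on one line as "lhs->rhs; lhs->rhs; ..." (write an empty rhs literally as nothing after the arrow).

acb->; baa->cb; cba->; cca->a

  | ccca => ca
  | acbaaa => aaa
  | baa => cb
  | babacca => babaa => bacb => b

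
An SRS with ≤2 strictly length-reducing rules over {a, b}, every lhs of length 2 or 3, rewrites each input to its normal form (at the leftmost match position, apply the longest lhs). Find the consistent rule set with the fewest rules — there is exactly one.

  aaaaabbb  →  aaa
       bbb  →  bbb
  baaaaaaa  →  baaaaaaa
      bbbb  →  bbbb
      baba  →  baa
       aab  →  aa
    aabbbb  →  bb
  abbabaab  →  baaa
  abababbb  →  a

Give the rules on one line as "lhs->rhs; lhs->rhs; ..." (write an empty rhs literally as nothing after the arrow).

  | aaaaabbb => aaaabb => aaab => aaa
  | bbb
  | baaaaaaa
  | bbbb

ab->a; abb->b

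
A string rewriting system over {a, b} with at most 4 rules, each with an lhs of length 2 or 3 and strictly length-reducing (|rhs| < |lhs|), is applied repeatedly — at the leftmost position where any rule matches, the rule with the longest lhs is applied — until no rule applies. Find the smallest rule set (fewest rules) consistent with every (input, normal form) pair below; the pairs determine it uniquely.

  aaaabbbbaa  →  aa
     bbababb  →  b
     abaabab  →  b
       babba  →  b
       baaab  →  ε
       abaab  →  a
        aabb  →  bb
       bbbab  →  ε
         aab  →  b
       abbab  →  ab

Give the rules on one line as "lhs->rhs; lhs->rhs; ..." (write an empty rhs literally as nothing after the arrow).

  | aaaabbbbaa => aabbbbaa => bbbbaa => babaa => aa
  | bbababb => babb => b
  | abaabab => ababab => aab => b
  | babba => ba => b

aab->b; ba->b; bab->; bbb->ba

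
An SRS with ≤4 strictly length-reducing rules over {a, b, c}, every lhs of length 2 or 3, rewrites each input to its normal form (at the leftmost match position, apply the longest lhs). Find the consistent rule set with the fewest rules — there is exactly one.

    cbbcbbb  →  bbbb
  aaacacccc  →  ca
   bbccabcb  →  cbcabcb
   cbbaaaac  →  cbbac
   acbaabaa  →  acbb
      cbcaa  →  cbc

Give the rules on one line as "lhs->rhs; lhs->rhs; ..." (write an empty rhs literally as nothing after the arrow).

aa->; aaa->; bbc->cb; cc->

  | cbbcbbb => ccbbbb => bbbb
  | aaacacccc => cacccc => cacc => ca
  | bbccabcb => cbcabcb
  | cbbaaaac => cbbac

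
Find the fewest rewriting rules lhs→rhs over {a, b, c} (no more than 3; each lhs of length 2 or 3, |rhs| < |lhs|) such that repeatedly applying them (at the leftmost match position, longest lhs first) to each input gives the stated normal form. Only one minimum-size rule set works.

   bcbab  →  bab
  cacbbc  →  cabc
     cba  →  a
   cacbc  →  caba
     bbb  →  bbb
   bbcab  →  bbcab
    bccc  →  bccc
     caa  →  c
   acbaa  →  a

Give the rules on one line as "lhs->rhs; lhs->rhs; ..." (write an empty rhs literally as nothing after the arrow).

  | bcbab => bab
  | cacbbc => cabc
  | cba => a
  | cacbc => caba

aa->; cb->; cbc->ba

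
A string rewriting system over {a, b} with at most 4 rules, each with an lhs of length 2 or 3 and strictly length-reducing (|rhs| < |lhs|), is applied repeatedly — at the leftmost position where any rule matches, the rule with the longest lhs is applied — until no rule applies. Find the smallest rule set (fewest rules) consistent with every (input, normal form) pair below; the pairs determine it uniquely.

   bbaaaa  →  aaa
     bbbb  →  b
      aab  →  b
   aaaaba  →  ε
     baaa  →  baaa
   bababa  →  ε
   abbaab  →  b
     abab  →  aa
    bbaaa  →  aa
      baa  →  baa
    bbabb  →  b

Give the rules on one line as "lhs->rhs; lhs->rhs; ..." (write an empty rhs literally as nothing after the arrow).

aab->bb; bab->a; bb->b; bba->

  | bbaaaa => aaa
  | bbbb => bbb => bb => b
  | aab => bb => b
  | aaaaba => aabba => bbba => bba => ε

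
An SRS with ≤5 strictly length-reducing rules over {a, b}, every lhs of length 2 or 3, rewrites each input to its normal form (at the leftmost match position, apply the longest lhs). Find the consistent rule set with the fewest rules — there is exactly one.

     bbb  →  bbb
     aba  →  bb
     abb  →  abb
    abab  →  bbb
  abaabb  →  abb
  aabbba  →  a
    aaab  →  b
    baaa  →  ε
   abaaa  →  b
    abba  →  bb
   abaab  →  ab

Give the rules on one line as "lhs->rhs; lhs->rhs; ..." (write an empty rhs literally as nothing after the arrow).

  | bbb
  | aba => bb
  | abb
  | abab => bbb

aa->b; aaa->; aba->bb; ba->a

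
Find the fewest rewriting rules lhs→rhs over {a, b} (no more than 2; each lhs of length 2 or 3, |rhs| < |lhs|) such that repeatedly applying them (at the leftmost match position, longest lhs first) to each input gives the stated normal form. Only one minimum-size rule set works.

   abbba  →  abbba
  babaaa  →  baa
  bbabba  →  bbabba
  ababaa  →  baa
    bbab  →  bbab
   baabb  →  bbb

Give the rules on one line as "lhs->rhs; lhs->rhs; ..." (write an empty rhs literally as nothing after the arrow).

aab->b; aba->

  | abbba
  | babaaa => baa
  | bbabba
  | ababaa => baa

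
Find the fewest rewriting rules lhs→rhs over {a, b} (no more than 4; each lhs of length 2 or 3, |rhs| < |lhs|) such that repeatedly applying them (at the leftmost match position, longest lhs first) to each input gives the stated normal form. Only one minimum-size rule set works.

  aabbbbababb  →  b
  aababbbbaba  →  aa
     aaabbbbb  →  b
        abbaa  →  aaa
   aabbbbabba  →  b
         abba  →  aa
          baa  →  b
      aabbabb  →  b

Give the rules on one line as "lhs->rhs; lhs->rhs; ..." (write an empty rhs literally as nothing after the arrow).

  | aabbbbababb => abbbababb => bbbababb => abababb => bababb => bbabb => aabb => ab => b
  | aababbbbaba => aabbbbaba => abbbaba => bbbaba => ababa => baba => bba => aa
  | aaabbbbb => aabbbb => abbb => bbb => ab => b
  | abbaa => bbaa => aaa

aab->a; ab->b; ba->b; bb->a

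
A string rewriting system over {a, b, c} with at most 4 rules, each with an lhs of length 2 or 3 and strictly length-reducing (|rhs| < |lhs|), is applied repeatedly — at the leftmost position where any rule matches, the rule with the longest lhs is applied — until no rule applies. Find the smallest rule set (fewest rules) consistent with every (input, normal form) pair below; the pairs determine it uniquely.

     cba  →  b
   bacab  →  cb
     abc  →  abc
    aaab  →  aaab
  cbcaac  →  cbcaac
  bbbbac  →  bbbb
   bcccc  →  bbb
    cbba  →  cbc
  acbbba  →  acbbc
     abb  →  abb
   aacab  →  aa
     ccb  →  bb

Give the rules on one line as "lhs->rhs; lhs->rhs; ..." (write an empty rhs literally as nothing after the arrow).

  | cba => cc => b
  | bacab => ccab => bab => cb
  | abc
  | aaab

ba->c; cab->; cc->b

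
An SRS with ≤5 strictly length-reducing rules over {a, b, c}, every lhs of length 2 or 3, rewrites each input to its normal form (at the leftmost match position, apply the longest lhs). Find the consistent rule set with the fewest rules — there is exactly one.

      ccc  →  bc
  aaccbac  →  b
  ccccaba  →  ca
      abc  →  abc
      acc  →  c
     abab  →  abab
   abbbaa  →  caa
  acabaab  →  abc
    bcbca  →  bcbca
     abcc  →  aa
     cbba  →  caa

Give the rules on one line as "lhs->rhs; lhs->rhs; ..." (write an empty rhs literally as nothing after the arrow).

aab->c; ac->; bb->a; cc->b

  | ccc => bc
  | aaccbac => acbac => bac => b
  | ccccaba => bccaba => bbaba => aaba => ca
  | abc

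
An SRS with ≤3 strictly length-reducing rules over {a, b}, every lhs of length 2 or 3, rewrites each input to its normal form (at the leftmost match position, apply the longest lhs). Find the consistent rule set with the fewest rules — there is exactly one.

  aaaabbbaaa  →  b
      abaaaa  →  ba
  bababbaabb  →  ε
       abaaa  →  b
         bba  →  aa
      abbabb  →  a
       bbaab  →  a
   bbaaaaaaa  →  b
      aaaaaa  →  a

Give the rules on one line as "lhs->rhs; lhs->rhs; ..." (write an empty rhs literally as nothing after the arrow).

aaa->b; ab->; bb->a

  | aaaabbbaaa => babbbaaa => bbbaaa => abaaa => aaa => b
  | abaaaa => aaaa => ba
  | bababbaabb => babbaabb => bbaabb => aaabb => bbb => ab => ε
  | abaaa => aaa => b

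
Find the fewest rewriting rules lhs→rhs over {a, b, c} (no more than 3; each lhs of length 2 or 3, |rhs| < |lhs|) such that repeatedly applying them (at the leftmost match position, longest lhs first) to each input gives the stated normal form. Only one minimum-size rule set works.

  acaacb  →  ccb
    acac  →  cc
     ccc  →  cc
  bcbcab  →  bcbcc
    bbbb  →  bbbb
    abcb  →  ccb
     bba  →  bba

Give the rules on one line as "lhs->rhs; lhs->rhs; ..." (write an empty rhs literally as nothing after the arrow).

  | acaacb => caacb => cacb => ccb
  | acac => cac => cc
  | ccc => cc
  | bcbcab => bcbcc

ab->c; ac->c; ccc->cc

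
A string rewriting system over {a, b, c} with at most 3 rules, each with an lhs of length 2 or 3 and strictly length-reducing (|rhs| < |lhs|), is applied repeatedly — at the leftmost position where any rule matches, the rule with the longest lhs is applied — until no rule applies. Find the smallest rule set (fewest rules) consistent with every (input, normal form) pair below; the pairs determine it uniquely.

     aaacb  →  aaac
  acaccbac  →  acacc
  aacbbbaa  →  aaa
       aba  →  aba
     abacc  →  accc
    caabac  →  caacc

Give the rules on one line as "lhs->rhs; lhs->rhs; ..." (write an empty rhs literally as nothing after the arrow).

  | aaacb => aaac
  | acaccbac => acacc
  | aacbbbaa => aacbbaa => aacbaa => aaa
  | aba

bac->cc; cb->c; cba->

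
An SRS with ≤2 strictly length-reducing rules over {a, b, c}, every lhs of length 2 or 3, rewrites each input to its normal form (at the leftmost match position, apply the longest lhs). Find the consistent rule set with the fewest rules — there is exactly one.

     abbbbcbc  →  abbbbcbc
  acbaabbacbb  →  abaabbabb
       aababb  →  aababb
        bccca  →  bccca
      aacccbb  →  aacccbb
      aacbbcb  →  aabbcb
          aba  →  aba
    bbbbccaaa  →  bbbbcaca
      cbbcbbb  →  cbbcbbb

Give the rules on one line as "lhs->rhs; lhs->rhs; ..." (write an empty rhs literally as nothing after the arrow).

  | abbbbcbc
  | acbaabbacbb => abaabbacbb => abaabbabb
  | aababb
  | bccca

acb->ab; caa->ac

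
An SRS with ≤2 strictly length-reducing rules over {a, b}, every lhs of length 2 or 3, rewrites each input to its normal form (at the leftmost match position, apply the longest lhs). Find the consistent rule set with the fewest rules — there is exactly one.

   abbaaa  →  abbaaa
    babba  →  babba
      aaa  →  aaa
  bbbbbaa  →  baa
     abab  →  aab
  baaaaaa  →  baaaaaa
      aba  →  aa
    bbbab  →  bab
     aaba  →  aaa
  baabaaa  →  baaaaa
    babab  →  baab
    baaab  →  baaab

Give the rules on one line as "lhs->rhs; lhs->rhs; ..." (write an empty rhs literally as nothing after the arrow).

aba->aa; bbb->b

  | abbaaa
  | babba
  | aaa
  | bbbbbaa => bbbaa => baa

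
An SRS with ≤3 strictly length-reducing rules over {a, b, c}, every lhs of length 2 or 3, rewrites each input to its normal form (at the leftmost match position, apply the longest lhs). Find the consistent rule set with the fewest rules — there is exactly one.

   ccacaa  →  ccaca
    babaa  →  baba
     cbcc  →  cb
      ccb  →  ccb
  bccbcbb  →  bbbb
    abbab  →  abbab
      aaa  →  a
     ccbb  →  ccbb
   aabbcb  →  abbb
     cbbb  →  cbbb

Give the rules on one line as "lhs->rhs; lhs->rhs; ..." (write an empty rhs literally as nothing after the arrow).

  | ccacaa => ccaca
  | babaa => baba
  | cbcc => cbc => cb
  | ccb

aa->a; bc->b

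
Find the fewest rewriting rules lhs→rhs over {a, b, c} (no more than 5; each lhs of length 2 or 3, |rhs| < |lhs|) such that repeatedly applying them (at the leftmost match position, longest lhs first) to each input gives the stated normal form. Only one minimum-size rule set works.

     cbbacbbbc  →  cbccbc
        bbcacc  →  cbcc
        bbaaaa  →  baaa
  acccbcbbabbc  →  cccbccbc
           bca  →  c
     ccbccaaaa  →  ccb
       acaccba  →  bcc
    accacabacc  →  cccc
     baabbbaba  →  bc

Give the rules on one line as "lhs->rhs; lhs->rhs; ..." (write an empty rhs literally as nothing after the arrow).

  | cbbacbbbc => ccacbbbc => cbcbbbc => cbccbc
  | bbcacc => ccacc => cbcc
  | bbaaaa => caaaa => baaa
  | acccbcbbabbc => cccbcbbabbc => cccbccabbc => cccbcbbbc => cccbccbc

ac->c; bb->c; ca->b; cba->c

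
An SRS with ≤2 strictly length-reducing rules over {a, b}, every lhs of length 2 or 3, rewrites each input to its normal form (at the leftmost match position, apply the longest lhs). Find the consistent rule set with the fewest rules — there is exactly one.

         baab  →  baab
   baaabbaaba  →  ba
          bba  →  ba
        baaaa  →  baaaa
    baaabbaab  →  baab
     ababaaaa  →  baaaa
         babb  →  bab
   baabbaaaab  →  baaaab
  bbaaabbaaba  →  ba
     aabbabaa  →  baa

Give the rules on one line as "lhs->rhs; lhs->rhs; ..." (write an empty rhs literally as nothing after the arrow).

  | baab
  | baaabbaaba => baaabaaba => baabaaba => babaaba => bbaaba => baaba => baba => bba => ba
  | bba => ba
  | baaaa

aba->ba; bb->b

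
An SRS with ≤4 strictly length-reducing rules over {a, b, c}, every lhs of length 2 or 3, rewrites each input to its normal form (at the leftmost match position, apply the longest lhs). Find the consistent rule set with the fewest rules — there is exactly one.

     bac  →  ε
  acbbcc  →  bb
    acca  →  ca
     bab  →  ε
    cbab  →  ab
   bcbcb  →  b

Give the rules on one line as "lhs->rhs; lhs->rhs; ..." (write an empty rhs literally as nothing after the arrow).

  | bac => cc => ε
  | acbbcc => bbcc => bb
  | acca => ca
  | bab => cb => ε

ac->; ba->c; cb->; cc->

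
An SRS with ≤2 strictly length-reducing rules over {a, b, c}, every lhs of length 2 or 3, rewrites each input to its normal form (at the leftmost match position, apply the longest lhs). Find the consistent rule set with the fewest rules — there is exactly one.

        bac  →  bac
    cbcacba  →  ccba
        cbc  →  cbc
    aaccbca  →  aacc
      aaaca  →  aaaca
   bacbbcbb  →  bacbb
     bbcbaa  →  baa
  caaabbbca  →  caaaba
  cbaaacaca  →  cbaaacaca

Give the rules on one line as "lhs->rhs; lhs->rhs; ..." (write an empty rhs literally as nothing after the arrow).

  | bac
  | cbcacba => ccba
  | cbc
  | aaccbca => aacc

bbc->; bca->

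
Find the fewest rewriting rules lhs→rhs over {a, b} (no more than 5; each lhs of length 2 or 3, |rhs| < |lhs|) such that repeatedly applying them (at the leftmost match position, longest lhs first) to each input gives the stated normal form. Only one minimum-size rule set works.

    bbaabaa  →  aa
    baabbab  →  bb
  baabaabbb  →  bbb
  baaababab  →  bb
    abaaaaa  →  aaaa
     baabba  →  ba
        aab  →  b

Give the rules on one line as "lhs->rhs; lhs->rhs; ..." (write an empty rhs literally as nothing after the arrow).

  | bbaabaa => aabaa => aa
  | baabbab => abbbab => bbbab => bab => bb
  | baabaabbb => abbaabbb => bbaabbb => aabbb => abbb => bbb
  | baaababab => abababab => babab => bb

ab->b; aba->; baa->ab; bba->a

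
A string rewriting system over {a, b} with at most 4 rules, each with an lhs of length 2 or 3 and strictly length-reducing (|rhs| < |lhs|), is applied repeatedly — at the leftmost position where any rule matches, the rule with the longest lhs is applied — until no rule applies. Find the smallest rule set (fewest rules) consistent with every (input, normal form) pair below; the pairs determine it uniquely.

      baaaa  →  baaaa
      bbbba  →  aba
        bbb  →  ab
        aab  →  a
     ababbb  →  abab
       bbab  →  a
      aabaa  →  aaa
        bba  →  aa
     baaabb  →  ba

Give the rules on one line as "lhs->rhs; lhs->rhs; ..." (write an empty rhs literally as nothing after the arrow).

aab->a; abb->ab; bb->a

  | baaaa
  | bbbba => abba => aba
  | bbb => ab
  | aab => a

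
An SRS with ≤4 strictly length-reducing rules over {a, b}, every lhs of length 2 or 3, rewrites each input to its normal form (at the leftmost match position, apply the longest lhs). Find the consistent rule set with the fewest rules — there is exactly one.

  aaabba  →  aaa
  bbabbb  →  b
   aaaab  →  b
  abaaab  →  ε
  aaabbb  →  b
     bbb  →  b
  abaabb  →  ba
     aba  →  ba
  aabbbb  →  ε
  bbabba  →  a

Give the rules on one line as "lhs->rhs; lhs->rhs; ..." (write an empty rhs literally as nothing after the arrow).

ab->b; abb->; bb->

  | aaabba => aaa
  | bbabbb => abbb => b
  | aaaab => aaab => aab => ab => b
  | abaaab => baaab => baab => bab => bb => ε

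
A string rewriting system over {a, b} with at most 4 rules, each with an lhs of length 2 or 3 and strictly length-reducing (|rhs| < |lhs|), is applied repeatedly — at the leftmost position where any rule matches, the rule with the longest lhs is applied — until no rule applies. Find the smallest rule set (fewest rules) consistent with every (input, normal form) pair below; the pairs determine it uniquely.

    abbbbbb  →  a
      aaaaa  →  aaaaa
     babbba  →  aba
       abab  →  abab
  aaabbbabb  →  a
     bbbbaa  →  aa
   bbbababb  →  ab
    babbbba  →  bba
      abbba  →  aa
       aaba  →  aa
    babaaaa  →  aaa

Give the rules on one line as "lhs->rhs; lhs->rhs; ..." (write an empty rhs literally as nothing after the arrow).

aab->a; abb->bb; baa->a; bbb->a

  | abbbbbb => bbbbbb => abbb => bbb => a
  | aaaaa
  | babbba => bbbba => aba
  | abab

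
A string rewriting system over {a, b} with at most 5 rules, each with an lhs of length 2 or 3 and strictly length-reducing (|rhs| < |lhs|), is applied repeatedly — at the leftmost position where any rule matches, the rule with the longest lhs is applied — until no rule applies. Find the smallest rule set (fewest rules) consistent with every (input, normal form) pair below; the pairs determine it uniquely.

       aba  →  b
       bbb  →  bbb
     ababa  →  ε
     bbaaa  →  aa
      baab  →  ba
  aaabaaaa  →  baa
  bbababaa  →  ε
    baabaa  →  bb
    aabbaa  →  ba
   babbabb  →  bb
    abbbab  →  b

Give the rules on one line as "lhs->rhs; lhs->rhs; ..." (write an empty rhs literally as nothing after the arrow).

  | aba => b
  | bbb
  | ababa => bba => ε
  | bbaaa => aa

aaa->aa; ab->; aba->b; bba->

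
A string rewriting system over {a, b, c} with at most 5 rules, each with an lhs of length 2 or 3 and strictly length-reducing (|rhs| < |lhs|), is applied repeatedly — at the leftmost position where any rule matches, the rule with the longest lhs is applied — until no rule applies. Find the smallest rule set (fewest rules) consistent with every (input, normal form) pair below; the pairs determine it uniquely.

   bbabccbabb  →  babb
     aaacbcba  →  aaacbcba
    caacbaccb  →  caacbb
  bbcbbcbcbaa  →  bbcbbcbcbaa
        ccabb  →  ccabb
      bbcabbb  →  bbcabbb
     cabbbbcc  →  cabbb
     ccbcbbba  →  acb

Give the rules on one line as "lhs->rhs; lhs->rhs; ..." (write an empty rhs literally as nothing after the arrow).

acc->; bba->; bcc->; ccb->a

  | bbabccbabb => bccbabb => babb
  | aaacbcba
  | caacbaccb => caacbb
  | bbcbbcbcbaa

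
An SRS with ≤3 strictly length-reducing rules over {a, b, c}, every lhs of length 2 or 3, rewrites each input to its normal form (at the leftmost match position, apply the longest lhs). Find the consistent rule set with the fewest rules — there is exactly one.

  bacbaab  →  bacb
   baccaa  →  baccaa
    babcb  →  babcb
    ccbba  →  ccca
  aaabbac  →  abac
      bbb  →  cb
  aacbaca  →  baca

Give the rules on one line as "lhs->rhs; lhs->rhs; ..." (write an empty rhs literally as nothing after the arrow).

aab->; aac->; bb->c

  | bacbaab => bacb
  | baccaa
  | babcb
  | ccbba => ccca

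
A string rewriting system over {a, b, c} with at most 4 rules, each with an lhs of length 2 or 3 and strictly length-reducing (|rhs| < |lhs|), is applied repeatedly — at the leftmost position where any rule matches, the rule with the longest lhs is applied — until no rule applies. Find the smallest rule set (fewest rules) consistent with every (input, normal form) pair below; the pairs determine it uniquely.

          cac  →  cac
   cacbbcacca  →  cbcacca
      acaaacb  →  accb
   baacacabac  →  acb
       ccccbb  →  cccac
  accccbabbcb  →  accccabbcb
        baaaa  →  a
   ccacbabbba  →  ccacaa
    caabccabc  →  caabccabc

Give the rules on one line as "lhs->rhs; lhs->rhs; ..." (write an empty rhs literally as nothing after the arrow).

aaa->; aac->b; ba->a; cbb->ac

  | cac
  | cacbbcacca => caaccacca => cbcacca
  | acaaacb => accb
  | baacacabac => aacacabac => bacabac => acabac => acaac => acb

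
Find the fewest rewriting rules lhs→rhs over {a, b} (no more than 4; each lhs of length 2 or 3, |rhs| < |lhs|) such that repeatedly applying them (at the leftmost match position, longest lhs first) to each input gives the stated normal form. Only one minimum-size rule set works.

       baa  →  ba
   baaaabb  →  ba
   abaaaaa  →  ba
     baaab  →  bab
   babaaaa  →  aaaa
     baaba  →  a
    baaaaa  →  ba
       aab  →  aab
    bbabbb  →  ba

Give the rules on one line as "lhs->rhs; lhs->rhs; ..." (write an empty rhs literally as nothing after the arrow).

aba->ba; baa->ba; bb->; bbb->ba

  | baa => ba
  | baaaabb => baaabb => baabb => babb => ba
  | abaaaaa => baaaaa => baaaa => baaa => baa => ba
  | baaab => baab => bab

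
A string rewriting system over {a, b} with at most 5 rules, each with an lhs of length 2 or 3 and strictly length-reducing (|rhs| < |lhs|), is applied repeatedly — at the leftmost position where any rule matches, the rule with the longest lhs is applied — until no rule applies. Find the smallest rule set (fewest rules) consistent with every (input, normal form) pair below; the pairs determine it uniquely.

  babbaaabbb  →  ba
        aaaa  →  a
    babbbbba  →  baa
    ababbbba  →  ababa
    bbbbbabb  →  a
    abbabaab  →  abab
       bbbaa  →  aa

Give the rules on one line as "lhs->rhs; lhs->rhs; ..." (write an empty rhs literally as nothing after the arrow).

  | babbaaabbb => baaaabbb => babbb => ba
  | aaaa => a
  | babbbbba => babba => baa
  | ababbbba => ababa

aaa->; aab->ab; bb->; bbb->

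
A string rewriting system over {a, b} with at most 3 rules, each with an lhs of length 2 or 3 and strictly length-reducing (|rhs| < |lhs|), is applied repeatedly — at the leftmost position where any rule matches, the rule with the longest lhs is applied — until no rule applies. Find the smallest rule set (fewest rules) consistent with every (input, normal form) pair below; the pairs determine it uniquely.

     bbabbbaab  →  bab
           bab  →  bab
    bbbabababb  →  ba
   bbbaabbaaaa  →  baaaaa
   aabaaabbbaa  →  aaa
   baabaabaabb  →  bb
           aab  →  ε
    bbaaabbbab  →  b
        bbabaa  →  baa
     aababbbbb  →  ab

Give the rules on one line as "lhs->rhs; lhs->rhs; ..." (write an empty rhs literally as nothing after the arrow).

aab->; abb->a; bba->

  | bbabbbaab => bbbaab => bab
  | bab
  | bbbabababb => bbababb => babb => ba
  | bbbaabbaaaa => babbaaaa => baaaaa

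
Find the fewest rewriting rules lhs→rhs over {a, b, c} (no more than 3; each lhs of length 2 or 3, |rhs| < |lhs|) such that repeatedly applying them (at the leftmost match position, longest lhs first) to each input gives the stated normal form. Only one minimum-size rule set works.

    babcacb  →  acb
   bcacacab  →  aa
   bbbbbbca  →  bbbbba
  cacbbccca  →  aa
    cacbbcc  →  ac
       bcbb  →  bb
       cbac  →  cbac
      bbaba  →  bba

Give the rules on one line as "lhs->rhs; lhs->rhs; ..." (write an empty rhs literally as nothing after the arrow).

  | babcacb => bcacb => acb
  | bcacacab => acacab => aacab => aaab => aa
  | bbbbbbca => bbbbba
  | cacbbccca => acbbccca => acbcca => acca => aca => aa

ab->; bc->; ca->a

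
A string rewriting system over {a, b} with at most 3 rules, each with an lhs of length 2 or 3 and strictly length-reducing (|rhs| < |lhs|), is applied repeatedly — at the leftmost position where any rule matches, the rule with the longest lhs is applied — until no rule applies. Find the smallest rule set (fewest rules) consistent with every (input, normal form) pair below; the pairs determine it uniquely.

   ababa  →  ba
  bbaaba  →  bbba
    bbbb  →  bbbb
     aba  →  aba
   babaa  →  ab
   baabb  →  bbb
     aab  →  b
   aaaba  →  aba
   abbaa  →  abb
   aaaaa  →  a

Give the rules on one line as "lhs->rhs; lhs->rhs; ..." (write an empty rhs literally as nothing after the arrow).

aa->; bab->ab

  | ababa => aaba => ba
  | bbaaba => bbba
  | bbbb
  | aba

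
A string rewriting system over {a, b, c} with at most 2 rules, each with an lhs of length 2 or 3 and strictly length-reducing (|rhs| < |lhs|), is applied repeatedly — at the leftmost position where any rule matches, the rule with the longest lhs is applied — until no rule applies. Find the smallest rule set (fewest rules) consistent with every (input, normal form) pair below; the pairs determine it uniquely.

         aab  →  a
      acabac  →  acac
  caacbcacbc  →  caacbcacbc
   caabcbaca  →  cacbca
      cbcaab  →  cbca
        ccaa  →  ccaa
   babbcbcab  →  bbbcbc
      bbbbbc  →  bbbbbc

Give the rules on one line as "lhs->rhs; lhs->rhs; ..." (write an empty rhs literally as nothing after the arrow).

ab->; ba->b

  | aab => a
  | acabac => acac
  | caacbcacbc
  | caabcbaca => cacbaca => cacbca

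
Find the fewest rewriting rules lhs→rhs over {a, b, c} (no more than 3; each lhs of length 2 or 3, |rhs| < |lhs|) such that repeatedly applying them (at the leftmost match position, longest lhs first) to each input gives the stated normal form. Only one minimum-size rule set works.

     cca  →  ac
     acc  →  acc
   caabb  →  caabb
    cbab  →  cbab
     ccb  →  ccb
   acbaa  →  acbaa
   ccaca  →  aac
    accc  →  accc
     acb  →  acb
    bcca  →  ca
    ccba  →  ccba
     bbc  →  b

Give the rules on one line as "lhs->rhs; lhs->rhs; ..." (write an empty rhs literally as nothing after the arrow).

  | cca => ac
  | acc
  | caabb
  | cbab

bc->; cca->ac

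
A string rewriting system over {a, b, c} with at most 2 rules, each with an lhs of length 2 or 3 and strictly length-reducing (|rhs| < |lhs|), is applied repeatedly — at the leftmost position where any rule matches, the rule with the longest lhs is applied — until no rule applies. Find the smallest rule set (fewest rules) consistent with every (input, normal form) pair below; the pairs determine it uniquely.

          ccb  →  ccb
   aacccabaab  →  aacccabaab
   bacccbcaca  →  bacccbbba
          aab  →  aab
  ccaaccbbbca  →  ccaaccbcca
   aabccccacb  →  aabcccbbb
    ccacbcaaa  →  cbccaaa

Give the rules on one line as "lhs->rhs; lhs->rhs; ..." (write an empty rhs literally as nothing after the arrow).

bbc->cc; cac->bb

  | ccb
  | aacccabaab
  | bacccbcaca => bacccbbba
  | aab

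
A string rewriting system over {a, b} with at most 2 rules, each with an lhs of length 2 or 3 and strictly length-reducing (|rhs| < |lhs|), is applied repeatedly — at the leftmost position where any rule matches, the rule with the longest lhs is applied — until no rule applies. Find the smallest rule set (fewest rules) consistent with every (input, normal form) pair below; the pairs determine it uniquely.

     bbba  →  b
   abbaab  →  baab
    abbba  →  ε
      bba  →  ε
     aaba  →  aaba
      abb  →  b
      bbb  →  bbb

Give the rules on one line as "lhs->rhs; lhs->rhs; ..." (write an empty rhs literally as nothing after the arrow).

  | bbba => b
  | abbaab => baab
  | abbba => bba => ε
  | bba => ε

abb->b; bba->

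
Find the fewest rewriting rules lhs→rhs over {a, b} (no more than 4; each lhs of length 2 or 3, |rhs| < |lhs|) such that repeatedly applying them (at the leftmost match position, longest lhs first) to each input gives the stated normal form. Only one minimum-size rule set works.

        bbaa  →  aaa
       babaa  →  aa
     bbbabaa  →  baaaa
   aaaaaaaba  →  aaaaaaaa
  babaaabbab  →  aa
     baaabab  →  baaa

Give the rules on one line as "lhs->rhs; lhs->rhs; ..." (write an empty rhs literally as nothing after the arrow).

ab->; aba->aa; bab->; bba->aa

  | bbaa => aaa
  | babaa => aa
  | bbbabaa => baabaa => baaaa
  | aaaaaaaba => aaaaaaaa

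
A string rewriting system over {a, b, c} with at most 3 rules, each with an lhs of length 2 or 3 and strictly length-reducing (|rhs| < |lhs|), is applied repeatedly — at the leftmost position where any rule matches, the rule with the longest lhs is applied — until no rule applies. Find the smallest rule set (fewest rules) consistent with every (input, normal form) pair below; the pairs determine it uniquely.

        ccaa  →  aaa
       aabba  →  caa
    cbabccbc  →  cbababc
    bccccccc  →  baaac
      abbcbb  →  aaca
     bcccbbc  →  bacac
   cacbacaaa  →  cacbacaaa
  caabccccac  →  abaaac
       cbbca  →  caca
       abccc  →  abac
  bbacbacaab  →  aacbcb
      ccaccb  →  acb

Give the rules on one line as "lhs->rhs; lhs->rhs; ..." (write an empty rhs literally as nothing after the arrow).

aab->cb; bb->a; cc->a

  | ccaa => aaa
  | aabba => cbba => caa
  | cbabccbc => cbababc
  | bccccccc => baccccc => baaccc => baaac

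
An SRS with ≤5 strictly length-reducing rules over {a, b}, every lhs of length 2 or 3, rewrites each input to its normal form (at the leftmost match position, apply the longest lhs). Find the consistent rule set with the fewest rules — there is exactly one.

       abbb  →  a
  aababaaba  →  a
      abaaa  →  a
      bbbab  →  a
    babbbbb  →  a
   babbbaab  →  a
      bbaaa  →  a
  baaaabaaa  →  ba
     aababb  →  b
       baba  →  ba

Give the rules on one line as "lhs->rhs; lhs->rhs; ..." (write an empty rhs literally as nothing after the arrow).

  | abbb => bb => a
  | aababaaba => ababaaba => aabaaba => abaaba => aaaba => aaba => aba => aa => a
  | abaaa => aaaa => aaa => aa => a
  | bbbab => abab => aab => ab => a

aa->a; ab->a; abb->b; bb->a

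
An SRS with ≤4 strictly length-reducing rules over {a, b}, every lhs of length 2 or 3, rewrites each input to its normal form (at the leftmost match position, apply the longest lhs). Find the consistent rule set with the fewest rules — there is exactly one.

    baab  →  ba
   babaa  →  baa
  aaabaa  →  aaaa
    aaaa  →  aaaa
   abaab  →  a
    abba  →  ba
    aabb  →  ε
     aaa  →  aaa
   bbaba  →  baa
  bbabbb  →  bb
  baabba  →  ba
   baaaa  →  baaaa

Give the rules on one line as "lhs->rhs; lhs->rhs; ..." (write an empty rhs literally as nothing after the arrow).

  | baab => ba
  | babaa => baa
  | aaabaa => aaaa
  | aaaa

ab->; bba->bb; bbb->ba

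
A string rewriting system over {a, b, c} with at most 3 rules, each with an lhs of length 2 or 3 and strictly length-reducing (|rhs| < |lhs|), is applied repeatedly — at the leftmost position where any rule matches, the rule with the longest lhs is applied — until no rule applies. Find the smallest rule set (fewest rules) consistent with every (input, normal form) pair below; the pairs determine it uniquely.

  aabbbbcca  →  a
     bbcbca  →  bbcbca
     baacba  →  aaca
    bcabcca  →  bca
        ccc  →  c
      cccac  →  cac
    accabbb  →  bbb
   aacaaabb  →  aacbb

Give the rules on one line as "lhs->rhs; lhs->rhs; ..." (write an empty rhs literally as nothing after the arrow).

ab->b; ba->a; cc->

  | aabbbbcca => abbbbcca => bbbbcca => bbbba => bbba => bba => ba => a
  | bbcbca
  | baacba => aacba => aaca
  | bcabcca => bcbcca => bcba => bca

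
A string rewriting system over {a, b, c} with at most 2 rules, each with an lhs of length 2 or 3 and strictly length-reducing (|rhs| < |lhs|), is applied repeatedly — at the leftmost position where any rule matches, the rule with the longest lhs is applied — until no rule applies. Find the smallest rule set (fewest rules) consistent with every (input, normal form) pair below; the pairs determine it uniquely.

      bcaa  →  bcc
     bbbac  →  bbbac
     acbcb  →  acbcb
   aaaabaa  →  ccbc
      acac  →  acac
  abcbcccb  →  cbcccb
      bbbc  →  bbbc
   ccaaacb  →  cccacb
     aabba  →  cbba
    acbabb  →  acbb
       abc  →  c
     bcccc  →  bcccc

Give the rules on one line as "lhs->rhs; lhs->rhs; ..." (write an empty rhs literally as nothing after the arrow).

  | bcaa => bcc
  | bbbac
  | acbcb
  | aaaabaa => caabaa => ccbaa => ccbc

aa->c; ab->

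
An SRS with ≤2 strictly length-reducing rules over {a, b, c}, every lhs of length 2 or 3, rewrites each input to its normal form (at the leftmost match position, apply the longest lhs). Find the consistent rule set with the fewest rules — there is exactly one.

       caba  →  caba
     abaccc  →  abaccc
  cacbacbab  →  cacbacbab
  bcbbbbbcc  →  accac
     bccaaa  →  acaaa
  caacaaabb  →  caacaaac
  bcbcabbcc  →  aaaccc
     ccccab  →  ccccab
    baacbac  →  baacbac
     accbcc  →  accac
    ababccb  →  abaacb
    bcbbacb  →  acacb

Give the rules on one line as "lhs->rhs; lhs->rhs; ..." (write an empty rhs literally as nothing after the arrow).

  | caba
  | abaccc
  | cacbacbab
  | bcbbbbbcc => abbbbbcc => acbbbcc => accbcc => accac

bb->c; bc->a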